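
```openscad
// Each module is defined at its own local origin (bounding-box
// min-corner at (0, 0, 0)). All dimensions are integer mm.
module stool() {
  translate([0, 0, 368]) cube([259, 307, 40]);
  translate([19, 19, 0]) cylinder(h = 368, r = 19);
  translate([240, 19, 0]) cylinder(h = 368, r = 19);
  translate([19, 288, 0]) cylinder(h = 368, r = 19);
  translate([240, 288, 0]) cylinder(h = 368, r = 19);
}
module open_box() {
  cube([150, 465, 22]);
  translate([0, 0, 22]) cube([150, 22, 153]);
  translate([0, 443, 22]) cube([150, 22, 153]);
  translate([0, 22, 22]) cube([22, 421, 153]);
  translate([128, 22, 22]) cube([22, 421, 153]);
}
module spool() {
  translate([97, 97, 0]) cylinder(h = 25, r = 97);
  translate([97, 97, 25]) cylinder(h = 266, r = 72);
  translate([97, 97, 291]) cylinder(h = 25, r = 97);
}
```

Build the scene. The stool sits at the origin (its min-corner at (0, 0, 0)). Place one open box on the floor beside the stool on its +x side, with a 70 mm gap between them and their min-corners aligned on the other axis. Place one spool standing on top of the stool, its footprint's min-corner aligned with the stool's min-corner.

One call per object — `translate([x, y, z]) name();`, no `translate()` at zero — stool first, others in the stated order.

stool();
translate([329, 0, 0]) open_box();
translate([0, 0, 408]) spool();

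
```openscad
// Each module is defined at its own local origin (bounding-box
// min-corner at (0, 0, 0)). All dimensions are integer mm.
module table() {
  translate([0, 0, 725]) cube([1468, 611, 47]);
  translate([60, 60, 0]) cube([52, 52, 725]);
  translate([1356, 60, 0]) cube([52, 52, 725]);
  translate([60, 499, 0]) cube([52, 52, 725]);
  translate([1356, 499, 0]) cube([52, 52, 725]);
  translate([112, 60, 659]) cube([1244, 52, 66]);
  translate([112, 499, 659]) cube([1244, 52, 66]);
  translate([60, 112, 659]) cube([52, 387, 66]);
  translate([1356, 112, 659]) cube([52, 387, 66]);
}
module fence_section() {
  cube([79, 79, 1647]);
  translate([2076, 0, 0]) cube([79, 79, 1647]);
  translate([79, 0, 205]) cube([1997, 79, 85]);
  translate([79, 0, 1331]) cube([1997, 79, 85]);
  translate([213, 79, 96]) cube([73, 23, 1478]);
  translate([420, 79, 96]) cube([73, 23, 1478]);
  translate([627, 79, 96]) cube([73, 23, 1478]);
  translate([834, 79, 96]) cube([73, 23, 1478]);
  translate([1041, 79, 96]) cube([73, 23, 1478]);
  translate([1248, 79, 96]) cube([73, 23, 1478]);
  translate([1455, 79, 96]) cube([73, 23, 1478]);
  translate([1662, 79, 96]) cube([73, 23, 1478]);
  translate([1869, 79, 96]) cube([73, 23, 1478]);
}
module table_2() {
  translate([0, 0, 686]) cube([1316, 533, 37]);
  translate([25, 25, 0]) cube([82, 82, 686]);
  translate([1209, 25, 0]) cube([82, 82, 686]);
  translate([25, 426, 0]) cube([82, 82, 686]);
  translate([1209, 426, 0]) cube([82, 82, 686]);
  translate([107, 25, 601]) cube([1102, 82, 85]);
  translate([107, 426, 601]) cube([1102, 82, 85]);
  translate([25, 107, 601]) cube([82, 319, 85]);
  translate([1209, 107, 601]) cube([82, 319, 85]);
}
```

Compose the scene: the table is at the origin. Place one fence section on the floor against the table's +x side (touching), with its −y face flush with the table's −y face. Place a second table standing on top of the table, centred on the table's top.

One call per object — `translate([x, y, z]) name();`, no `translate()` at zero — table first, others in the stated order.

table();
translate([1468, 0, 0]) fence_section();
translate([76, 39, 772]) table_2();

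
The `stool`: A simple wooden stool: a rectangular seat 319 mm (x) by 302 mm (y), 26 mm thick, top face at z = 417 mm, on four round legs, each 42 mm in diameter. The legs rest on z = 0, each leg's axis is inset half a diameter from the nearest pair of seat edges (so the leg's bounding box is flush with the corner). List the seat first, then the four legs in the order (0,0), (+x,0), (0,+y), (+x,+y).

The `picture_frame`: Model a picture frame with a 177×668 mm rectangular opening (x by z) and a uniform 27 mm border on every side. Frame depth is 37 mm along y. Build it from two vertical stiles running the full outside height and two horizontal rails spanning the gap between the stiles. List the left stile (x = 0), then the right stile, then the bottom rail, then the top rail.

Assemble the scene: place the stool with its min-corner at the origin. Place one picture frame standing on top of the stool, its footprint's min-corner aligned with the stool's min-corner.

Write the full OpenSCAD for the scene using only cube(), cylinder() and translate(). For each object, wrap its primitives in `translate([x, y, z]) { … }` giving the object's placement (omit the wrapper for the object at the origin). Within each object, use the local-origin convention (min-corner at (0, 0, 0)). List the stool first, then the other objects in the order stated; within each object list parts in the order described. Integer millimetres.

translate([0, 0, 391]) cube([319, 302, 26]);
translate([21, 21, 0]) cylinder(h = 391, r = 21);
translate([298, 21, 0]) cylinder(h = 391, r = 21);
translate([21, 281, 0]) cylinder(h = 391, r = 21);
translate([298, 281, 0]) cylinder(h = 391, r = 21);
translate([0, 0, 417]) {
  cube([27, 37, 722]);
  translate([204, 0, 0]) cube([27, 37, 722]);
  translate([27, 0, 0]) cube([177, 37, 27]);
  translate([27, 0, 695]) cube([177, 37, 27]);
}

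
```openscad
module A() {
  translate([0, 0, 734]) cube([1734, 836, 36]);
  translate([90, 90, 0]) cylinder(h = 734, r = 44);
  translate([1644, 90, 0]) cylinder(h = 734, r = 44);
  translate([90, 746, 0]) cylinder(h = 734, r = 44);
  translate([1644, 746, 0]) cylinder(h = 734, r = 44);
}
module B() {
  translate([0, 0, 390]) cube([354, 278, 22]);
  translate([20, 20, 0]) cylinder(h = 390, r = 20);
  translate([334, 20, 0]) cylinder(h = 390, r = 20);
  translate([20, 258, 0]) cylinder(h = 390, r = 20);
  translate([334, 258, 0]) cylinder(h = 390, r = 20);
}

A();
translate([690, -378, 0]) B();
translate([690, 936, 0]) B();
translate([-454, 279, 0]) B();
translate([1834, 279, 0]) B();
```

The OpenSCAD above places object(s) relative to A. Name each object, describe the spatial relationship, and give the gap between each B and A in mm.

Each stool's nearest face is 100 mm from the table's bounding box.

A is a table. B is a stool. Four stools sit around the table at the −y, +y, −x, +x sides. The gap between each stool and the table is 100 mm.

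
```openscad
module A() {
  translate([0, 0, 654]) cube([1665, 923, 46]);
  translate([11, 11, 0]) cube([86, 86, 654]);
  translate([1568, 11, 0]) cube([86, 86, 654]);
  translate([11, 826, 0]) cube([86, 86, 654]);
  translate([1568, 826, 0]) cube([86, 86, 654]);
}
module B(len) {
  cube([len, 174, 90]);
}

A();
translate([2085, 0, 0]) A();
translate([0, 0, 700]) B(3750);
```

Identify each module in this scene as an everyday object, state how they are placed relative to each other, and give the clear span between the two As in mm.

A is a table. B is a beam. A beam spans the tops of two tables. The clear span between the two tables is 420 mm.

Second table starts at x = 2085; first ends at x = 1665; clear span = 2085 − 1665 = 420 mm.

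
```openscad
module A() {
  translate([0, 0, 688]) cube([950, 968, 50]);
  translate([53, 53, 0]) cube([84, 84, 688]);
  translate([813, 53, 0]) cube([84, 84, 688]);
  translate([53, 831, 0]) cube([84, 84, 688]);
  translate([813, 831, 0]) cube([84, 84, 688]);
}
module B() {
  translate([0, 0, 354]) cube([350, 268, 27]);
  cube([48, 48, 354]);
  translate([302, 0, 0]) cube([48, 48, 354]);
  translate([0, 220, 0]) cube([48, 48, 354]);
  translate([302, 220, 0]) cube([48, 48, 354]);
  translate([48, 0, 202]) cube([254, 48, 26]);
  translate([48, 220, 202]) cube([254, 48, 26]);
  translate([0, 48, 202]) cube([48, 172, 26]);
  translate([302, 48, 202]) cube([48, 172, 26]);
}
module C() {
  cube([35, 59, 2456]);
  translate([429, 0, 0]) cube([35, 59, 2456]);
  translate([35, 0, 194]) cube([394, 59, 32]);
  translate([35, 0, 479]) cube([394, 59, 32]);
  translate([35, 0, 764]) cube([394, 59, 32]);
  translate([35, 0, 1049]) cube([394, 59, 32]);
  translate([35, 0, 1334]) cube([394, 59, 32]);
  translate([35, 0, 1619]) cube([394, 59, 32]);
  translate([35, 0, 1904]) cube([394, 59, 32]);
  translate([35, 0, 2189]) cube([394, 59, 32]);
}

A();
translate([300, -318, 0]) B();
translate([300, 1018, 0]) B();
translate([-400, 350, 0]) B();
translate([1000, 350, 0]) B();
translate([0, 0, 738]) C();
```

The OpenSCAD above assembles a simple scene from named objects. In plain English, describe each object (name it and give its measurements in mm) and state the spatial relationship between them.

A is a table with a 950×968 mm rectangular top, 50 mm thick, top surface at z = 738 mm, supported by four 84×84 mm square legs, each inset 53 mm from the nearest pair of top edges, running from the floor.

B is a four-legged stool. The seat is 350×268 mm, 27 mm thick, top at z = 381 mm. It stands on four square legs, each 48×48 mm in cross-section, from z = 0 to the seat underside, each flush with a corner of the seat. Four stretchers, 48 mm wide and 26 mm tall, connect adjacent legs with their undersides at z = 202 mm, each running between the inner faces of the legs it joins and aligned with the legs' outer faces on the other axis.

C is a wooden ladder with two side rails of 35×59 mm section and 2456 mm height, set 464 mm apart overall. Between them run 8 rectangular rungs (59 mm deep, 32 mm thick), front faces flush with the rails' −y face. The bottom of the first rung is 194 mm above the floor and each subsequent rung is 285 mm higher than the one below.

Four stools sit around the table at the −y, +y, −x, +x sides. The ladder is on top of the table.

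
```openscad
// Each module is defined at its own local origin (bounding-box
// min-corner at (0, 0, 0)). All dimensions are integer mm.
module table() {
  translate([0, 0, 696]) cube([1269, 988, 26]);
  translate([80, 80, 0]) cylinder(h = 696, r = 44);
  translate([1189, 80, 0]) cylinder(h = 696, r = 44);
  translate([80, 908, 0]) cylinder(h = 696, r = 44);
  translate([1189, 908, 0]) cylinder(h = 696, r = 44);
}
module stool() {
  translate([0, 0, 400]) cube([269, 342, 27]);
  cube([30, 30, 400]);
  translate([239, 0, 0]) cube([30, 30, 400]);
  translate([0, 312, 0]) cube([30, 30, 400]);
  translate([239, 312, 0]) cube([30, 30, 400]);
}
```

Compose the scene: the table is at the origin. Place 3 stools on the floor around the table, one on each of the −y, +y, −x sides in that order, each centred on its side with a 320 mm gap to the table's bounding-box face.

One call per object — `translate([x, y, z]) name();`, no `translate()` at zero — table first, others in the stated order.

table();
translate([500, -662, 0]) stool();
translate([500, 1308, 0]) stool();
translate([-589, 323, 0]) stool();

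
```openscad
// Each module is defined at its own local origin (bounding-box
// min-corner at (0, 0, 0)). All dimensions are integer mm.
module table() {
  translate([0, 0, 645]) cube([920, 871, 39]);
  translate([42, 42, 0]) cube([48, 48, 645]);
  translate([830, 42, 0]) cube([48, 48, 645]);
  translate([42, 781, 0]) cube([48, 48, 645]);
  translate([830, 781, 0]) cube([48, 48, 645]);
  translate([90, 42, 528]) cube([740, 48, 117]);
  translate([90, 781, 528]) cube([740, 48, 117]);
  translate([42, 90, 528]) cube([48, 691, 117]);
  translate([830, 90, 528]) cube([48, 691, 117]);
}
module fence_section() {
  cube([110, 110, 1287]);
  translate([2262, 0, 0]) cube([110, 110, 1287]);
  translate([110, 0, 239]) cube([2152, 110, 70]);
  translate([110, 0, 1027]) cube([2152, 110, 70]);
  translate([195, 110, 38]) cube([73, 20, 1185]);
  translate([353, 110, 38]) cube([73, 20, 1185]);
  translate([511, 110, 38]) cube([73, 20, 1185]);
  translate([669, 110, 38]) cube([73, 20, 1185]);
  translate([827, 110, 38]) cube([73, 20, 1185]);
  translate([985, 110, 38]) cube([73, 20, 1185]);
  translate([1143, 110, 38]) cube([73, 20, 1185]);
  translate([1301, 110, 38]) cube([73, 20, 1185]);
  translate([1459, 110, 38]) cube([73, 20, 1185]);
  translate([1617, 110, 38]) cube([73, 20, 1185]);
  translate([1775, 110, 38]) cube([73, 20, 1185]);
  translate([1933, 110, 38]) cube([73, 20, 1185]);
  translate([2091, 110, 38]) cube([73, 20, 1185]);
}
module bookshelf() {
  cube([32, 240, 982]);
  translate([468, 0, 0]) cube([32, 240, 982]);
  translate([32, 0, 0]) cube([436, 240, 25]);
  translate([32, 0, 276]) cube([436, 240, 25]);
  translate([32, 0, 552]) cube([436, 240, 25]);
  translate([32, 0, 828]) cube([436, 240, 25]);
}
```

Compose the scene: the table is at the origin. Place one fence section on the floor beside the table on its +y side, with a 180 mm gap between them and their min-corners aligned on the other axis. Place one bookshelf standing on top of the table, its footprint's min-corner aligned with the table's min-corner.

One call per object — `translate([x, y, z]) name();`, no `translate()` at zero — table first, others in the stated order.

table();
translate([0, 1051, 0]) fence_section();
translate([0, 0, 684]) bookshelf();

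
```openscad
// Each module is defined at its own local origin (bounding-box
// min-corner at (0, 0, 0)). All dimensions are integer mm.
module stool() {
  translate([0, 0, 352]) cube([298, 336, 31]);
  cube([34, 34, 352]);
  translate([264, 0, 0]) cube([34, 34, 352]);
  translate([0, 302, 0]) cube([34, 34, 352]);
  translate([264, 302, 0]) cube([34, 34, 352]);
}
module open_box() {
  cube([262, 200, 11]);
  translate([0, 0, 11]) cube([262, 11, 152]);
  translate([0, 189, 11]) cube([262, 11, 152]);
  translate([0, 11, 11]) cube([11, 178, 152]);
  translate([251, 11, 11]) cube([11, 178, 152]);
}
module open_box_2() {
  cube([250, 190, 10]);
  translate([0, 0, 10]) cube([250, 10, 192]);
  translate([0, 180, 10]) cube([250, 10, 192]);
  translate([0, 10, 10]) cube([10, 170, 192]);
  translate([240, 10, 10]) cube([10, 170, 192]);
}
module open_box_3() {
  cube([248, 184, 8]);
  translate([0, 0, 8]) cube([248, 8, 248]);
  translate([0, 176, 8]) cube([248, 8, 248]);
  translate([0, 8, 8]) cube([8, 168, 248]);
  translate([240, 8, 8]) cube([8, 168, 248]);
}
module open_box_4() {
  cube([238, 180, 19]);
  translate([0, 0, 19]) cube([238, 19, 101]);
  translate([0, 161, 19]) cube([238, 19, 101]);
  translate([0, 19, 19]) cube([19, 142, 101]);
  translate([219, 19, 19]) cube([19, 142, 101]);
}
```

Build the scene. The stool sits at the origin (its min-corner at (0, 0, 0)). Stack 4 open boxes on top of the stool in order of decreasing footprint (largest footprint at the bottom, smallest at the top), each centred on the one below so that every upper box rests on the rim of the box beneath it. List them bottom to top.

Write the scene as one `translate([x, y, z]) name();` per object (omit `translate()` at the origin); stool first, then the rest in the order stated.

stool();
translate([18, 68, 383]) open_box();
translate([24, 73, 546]) open_box_2();
translate([25, 76, 748]) open_box_3();
translate([30, 78, 1004]) open_box_4();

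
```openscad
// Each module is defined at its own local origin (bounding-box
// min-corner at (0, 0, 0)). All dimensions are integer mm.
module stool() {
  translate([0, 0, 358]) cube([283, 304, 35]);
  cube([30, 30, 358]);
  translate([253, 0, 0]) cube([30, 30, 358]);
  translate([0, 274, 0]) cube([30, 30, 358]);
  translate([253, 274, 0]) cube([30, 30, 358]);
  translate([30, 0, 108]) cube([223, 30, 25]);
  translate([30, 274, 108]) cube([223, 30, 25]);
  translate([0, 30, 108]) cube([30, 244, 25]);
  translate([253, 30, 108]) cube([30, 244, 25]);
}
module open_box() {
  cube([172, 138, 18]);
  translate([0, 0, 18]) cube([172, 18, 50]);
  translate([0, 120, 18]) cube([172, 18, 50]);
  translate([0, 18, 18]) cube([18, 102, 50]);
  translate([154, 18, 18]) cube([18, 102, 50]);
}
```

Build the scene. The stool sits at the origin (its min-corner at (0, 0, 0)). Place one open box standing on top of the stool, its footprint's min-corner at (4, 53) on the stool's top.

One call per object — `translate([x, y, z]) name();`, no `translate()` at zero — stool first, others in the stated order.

stool();
translate([4, 53, 393]) open_box();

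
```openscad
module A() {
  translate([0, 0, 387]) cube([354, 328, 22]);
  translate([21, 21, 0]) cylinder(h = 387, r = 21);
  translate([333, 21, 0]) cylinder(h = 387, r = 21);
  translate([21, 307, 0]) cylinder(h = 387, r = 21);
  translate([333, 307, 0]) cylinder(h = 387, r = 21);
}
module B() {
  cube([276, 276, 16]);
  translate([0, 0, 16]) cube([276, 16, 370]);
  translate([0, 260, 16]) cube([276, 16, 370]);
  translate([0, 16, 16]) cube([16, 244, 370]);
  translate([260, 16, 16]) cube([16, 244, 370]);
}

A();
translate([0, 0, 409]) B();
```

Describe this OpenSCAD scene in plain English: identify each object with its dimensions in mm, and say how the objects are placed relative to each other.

A is a simple wooden stool: a rectangular seat 354 mm (x) by 328 mm (y), 22 mm thick, top face at z = 409 mm, on four round legs, each 42 mm in diameter. The legs rest on z = 0, each leg's axis is inset half a diameter from the nearest pair of seat edges (so the leg's bounding box is flush with the corner).

B is an open storage box with external size 276×276×386 mm and wall thickness 16 mm (the base is also 16 mm thick). The base covers the whole footprint; the four walls stand on the base, with the y-facing walls full-width and the x-facing walls fitting between their inner faces.

The open box is on top of the stool.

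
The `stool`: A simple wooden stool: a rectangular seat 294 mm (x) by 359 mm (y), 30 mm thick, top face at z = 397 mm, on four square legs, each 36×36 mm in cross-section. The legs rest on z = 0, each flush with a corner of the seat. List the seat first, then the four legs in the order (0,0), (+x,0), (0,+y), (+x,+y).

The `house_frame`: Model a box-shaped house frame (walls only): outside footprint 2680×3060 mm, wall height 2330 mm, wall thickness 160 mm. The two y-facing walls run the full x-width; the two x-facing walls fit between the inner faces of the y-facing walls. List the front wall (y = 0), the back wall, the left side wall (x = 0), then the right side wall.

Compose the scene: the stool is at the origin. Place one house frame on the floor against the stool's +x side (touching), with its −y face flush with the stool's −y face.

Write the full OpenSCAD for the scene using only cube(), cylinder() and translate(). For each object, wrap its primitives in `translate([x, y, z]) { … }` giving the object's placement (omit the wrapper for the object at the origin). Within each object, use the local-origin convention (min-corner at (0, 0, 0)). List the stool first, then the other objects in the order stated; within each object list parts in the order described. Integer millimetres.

translate([0, 0, 367]) cube([294, 359, 30]);
cube([36, 36, 367]);
translate([258, 0, 0]) cube([36, 36, 367]);
translate([0, 323, 0]) cube([36, 36, 367]);
translate([258, 323, 0]) cube([36, 36, 367]);
translate([294, 0, 0]) {
  cube([2680, 160, 2330]);
  translate([0, 2900, 0]) cube([2680, 160, 2330]);
  translate([0, 160, 0]) cube([160, 2740, 2330]);
  translate([2520, 160, 0]) cube([160, 2740, 2330]);
}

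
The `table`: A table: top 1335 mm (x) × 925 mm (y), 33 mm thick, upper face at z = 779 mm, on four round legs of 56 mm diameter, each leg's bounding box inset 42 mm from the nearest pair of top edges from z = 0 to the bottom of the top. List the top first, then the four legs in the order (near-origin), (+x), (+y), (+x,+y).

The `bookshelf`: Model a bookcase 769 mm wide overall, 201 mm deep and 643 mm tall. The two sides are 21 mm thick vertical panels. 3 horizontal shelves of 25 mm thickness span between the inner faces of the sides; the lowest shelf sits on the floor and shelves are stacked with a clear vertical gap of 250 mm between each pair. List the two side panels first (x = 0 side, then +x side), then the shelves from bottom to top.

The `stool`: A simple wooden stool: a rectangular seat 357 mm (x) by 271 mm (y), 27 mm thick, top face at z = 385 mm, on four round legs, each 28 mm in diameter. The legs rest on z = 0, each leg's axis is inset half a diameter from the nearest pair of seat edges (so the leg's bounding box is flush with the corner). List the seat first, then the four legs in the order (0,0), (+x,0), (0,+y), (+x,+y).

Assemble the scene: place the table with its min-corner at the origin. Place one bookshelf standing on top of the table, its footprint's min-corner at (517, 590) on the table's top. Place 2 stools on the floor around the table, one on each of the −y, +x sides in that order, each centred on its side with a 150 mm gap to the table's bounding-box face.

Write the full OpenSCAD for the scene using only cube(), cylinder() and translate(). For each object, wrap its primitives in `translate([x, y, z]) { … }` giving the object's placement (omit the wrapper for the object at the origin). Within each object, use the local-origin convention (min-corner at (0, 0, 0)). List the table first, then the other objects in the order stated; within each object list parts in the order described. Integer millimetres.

translate([0, 0, 746]) cube([1335, 925, 33]);
translate([70, 70, 0]) cylinder(h = 746, r = 28);
translate([1265, 70, 0]) cylinder(h = 746, r = 28);
translate([70, 855, 0]) cylinder(h = 746, r = 28);
translate([1265, 855, 0]) cylinder(h = 746, r = 28);
translate([517, 590, 779]) {
  cube([21, 201, 643]);
  translate([748, 0, 0]) cube([21, 201, 643]);
  translate([21, 0, 0]) cube([727, 201, 25]);
  translate([21, 0, 275]) cube([727, 201, 25]);
  translate([21, 0, 550]) cube([727, 201, 25]);
}
translate([489, -421, 0]) {
  translate([0, 0, 358]) cube([357, 271, 27]);
  translate([14, 14, 0]) cylinder(h = 358, r = 14);
  translate([343, 14, 0]) cylinder(h = 358, r = 14);
  translate([14, 257, 0]) cylinder(h = 358, r = 14);
  translate([343, 257, 0]) cylinder(h = 358, r = 14);
}
translate([1485, 327, 0]) {
  translate([0, 0, 358]) cube([357, 271, 27]);
  translate([14, 14, 0]) cylinder(h = 358, r = 14);
  translate([343, 14, 0]) cylinder(h = 358, r = 14);
  translate([14, 257, 0]) cylinder(h = 358, r = 14);
  translate([343, 257, 0]) cylinder(h = 358, r = 14);
}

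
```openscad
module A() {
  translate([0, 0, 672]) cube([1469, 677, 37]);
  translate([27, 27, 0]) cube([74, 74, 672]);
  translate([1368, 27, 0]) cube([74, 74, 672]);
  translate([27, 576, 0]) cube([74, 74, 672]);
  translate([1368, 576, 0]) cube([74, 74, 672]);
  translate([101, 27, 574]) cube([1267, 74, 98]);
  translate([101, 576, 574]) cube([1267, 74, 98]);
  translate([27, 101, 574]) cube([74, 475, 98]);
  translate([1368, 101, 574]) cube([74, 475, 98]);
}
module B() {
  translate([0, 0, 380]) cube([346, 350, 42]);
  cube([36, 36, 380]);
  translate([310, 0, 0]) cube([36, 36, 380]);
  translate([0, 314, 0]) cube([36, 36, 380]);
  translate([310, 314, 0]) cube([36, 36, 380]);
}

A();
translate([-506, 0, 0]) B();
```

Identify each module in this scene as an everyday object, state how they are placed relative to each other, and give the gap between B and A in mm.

The stool's nearest face is 160 mm from the table's −x face.

A is a table. B is a stool. The stool is on the floor beside the table on its −x side. The gap between the stool and the table is 160 mm.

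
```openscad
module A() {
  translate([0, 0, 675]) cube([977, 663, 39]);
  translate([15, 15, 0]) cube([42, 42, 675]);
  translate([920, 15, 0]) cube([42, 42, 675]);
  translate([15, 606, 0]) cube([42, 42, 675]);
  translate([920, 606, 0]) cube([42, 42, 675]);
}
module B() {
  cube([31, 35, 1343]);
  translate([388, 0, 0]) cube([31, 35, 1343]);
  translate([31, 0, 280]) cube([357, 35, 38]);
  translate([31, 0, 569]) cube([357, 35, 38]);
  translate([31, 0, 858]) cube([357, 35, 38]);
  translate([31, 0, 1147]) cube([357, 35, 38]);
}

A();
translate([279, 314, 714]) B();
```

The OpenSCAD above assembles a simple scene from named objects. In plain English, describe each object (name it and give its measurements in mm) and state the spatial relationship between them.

A is a rectangular dining table. The top is 977×663×39 mm with its upper surface at z = 714 mm. It stands on four 42×42 mm square legs, each inset 15 mm from the nearest pair of top edges, running from the floor to the underside of the top.

B is a straight ladder. Two 31×35 mm vertical rails, 1343 mm tall, stand 419 mm apart (outside-to-outside) with their front faces coplanar on the −y side. 4 rungs, each 35 mm deep and 38 mm tall, span between the inner faces of the rails, front faces flush with the rails. The lowest rung's underside is at z = 280 mm and rungs are spaced 289 mm apart (underside to underside).

The ladder is on top of the table, centred.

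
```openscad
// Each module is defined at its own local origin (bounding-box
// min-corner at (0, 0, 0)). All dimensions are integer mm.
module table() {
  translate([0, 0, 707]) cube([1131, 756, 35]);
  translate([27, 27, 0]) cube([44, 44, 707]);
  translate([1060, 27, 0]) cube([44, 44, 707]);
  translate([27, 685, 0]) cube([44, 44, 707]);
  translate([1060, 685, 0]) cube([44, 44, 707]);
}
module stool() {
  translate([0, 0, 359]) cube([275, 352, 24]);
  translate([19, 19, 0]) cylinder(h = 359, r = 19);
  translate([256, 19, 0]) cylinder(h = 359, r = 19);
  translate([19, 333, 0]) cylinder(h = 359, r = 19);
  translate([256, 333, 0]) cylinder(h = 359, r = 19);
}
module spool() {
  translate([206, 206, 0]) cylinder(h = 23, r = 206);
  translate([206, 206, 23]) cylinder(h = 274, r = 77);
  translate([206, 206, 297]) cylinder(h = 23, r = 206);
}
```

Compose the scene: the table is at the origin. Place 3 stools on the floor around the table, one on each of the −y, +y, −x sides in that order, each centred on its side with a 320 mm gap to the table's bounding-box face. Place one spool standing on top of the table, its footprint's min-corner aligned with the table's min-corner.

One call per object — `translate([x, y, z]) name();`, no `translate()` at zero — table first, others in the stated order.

table();
translate([428, -672, 0]) stool();
translate([428, 1076, 0]) stool();
translate([-595, 202, 0]) stool();
translate([0, 0, 742]) spool();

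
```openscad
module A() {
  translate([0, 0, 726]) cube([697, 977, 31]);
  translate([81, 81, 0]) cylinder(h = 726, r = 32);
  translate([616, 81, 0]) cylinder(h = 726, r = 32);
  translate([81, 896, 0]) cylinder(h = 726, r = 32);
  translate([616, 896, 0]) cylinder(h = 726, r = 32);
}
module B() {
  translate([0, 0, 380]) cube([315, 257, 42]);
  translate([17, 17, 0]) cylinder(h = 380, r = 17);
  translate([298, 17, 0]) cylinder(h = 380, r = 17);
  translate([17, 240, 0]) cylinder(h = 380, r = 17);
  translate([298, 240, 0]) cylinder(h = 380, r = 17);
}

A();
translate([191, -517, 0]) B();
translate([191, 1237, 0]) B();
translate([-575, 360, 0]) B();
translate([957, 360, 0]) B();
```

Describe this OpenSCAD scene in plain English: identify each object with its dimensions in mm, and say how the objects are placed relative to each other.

A is a table with a 697×977 mm rectangular top, 31 mm thick, top surface at z = 757 mm, supported by four round legs of 64 mm diameter, each leg's bounding box inset 49 mm from the nearest pair of top edges, running from the floor.

B is a four-legged stool. The seat is a 315×257×42 mm slab whose top surface is at z = 422 mm; four round legs, each 34 mm in diameter, run from the floor (z = 0) to the underside of the seat, each leg's axis is inset half a diameter from the nearest pair of seat edges (so the leg's bounding box is flush with the corner).

Four stools sit around the table at the −y, +y, −x, +x sides.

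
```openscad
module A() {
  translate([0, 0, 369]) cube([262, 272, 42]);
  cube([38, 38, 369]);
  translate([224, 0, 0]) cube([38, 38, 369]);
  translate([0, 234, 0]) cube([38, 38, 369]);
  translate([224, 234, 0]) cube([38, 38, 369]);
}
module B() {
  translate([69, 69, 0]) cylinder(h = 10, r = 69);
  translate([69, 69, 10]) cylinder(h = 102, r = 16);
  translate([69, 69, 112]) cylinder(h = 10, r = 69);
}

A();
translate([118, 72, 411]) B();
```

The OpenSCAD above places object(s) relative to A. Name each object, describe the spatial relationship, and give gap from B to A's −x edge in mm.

A is a stool. B is a spool. The spool is on top of the stool. The gap from the spool to the stool's −x edge is 118 mm.

The spool's min-x is at 118; the stool's min-x is 0; gap = 118 mm.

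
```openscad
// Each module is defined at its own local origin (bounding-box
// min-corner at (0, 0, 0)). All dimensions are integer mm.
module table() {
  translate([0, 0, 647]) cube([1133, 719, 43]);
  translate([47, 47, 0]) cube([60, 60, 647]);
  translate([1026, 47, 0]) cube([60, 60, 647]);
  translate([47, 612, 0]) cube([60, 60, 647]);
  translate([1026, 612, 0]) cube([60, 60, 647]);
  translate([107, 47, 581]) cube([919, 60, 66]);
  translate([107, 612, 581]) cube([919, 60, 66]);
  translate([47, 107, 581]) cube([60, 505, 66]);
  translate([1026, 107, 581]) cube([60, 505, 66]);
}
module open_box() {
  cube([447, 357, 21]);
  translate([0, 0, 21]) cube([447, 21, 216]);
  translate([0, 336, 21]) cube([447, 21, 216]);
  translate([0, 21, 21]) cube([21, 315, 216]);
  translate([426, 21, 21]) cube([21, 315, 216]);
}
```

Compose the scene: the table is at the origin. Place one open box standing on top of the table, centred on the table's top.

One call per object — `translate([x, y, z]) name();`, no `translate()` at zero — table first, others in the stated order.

table();
translate([343, 181, 690]) open_box();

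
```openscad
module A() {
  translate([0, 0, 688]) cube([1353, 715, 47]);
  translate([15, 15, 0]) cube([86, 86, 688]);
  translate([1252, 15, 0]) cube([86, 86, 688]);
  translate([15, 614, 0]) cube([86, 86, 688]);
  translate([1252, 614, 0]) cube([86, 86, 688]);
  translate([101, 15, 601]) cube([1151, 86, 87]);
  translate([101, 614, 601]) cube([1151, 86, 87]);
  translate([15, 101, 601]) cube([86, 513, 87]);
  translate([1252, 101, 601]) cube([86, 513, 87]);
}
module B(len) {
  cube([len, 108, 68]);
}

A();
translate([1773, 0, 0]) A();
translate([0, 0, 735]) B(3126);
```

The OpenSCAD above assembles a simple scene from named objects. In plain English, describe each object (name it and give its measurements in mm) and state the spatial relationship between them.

A is a rectangular dining table. The top is 1353×715×47 mm with its upper surface at z = 735 mm. It stands on four 86×86 mm square legs, each inset 15 mm from the nearest pair of top edges, running from the floor to the underside of the top. Four apron rails, 86 mm thick and 87 mm tall, run between adjacent legs with their top edges flush with the underside of the top and their outer faces flush with the legs' outer faces.

B is a rectangular beam 3126 mm long (x), 108 mm deep (y), 68 mm thick (z).

The beam spans the tops of two tables placed 420 mm apart, resting at z = 735 mm.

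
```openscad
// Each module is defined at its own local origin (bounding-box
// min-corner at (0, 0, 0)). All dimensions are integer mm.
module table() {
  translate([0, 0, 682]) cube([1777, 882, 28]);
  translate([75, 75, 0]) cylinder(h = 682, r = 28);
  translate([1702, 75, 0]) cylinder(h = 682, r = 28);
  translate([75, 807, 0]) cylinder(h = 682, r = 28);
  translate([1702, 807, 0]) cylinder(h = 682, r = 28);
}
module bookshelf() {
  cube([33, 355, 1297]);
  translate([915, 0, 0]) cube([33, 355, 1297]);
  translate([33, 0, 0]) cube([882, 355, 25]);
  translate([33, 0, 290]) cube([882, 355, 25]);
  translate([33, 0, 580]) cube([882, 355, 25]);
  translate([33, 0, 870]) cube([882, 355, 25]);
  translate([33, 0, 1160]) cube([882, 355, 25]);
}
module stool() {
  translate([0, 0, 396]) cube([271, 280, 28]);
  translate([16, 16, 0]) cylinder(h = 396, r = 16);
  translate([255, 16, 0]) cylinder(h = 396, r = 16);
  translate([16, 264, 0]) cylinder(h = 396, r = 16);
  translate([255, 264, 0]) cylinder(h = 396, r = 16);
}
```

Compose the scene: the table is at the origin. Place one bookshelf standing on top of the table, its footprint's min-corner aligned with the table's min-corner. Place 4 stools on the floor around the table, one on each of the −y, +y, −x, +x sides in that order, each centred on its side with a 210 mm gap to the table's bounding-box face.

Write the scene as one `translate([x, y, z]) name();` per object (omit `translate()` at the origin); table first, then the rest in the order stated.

table();
translate([0, 0, 710]) bookshelf();
translate([753, -490, 0]) stool();
translate([753, 1092, 0]) stool();
translate([-481, 301, 0]) stool();
translate([1987, 301, 0]) stool();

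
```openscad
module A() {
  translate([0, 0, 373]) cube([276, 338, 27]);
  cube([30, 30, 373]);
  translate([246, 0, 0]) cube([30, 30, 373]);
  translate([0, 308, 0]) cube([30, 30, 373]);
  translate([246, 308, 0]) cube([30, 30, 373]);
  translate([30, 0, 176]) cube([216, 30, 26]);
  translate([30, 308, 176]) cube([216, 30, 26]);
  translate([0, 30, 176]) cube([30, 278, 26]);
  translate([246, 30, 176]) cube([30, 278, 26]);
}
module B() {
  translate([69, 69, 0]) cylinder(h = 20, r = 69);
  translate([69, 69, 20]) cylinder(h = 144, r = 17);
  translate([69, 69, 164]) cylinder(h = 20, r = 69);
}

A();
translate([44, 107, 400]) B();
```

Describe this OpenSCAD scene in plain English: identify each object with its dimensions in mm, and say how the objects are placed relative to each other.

A is a four-legged stool. The seat is a 276×338×27 mm slab whose top surface is at z = 400 mm; four square legs, each 30×30 mm in cross-section, run from the floor (z = 0) to the underside of the seat, each flush with a corner of the seat. Four stretchers, 30 mm wide and 26 mm tall, connect adjacent legs with their undersides at z = 176 mm, each running between the inner faces of the legs it joins and aligned with the legs' outer faces on the other axis.

B is a spool: two coaxial disc flanges of radius 69 mm and thickness 20 mm, joined by a core cylinder of radius 17 mm and height 144 mm. The lower flange rests on z = 0 and the three cylinders share a vertical axis.

The spool is on top of the stool.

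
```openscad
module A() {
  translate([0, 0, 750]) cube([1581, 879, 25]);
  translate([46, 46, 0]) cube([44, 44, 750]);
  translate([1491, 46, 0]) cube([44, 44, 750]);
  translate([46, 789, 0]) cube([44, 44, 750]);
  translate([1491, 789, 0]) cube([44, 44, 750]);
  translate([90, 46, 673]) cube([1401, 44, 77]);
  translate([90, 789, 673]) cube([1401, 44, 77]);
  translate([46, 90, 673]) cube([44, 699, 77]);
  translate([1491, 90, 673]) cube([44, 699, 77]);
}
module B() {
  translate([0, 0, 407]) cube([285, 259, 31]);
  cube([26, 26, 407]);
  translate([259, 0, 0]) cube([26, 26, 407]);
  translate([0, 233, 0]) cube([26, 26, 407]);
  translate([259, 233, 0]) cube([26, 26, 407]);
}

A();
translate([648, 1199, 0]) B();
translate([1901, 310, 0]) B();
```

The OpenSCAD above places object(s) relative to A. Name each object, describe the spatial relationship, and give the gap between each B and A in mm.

A is a table. B is a stool. Two stools sit around the table at the +y, +x sides. The gap between each stool and the table is 320 mm.

Each stool's nearest face is 320 mm from the table's bounding box.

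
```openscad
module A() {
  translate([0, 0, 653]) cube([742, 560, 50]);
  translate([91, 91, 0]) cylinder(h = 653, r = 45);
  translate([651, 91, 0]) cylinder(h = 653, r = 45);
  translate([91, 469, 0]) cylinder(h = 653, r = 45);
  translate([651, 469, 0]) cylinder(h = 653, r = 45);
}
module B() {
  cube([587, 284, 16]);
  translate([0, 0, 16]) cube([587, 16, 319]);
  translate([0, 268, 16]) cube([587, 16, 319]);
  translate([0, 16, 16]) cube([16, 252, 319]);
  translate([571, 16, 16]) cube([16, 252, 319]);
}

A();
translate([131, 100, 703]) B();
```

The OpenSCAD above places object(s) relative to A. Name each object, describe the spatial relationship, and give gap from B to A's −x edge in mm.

The open box's min-x is at 131; the table's min-x is 0; gap = 131 mm.

A is a table. B is an open box. The open box is on top of the table. The gap from the open box to the table's −x edge is 131 mm.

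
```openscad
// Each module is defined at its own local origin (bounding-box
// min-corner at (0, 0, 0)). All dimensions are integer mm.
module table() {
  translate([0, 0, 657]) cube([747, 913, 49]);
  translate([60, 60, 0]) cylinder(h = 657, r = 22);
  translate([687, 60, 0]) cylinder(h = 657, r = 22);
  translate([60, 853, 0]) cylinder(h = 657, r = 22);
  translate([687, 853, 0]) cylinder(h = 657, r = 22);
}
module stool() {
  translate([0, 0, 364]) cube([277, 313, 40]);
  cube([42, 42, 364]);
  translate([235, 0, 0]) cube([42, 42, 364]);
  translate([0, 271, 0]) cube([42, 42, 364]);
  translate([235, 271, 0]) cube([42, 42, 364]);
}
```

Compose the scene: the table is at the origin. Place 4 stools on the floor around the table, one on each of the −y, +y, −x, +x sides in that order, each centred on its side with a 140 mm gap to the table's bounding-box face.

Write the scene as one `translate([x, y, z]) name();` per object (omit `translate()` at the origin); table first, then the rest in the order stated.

table();
translate([235, -453, 0]) stool();
translate([235, 1053, 0]) stool();
translate([-417, 300, 0]) stool();
translate([887, 300, 0]) stool();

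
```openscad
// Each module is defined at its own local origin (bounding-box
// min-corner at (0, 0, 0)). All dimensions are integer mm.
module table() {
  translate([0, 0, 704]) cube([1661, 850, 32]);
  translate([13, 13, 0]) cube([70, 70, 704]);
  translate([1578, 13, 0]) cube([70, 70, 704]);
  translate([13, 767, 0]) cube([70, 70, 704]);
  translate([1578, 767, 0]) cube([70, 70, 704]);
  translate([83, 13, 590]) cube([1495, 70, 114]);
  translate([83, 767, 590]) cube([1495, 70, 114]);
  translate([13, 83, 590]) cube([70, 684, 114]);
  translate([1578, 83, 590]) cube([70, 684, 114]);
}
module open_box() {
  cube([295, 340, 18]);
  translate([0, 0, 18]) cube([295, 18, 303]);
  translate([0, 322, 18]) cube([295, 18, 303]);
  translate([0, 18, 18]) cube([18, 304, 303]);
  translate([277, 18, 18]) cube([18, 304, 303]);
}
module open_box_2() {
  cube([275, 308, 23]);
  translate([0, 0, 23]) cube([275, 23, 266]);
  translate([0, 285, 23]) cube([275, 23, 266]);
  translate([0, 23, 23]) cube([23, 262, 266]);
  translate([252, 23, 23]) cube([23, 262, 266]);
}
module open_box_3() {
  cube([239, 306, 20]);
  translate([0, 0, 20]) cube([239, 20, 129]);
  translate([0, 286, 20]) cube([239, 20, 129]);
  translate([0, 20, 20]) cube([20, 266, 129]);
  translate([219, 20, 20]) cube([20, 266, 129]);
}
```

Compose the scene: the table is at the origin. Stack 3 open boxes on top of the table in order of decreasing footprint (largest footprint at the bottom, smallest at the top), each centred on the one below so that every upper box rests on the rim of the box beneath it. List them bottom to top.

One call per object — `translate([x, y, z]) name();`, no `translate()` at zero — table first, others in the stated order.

table();
translate([683, 255, 736]) open_box();
translate([693, 271, 1057]) open_box_2();
translate([711, 272, 1346]) open_box_3();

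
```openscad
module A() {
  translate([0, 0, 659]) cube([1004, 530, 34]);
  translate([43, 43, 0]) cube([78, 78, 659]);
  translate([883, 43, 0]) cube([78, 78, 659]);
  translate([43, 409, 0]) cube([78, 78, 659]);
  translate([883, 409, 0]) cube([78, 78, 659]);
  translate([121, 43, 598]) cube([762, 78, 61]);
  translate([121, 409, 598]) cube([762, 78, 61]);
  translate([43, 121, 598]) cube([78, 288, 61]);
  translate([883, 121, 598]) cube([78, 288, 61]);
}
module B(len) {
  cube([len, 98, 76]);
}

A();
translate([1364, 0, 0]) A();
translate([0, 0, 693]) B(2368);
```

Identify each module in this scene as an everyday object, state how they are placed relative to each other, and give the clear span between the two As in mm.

Second table starts at x = 1364; first ends at x = 1004; clear span = 1364 − 1004 = 360 mm.

A is a table. B is a beam. A beam spans the tops of two tables. The clear span between the two tables is 360 mm.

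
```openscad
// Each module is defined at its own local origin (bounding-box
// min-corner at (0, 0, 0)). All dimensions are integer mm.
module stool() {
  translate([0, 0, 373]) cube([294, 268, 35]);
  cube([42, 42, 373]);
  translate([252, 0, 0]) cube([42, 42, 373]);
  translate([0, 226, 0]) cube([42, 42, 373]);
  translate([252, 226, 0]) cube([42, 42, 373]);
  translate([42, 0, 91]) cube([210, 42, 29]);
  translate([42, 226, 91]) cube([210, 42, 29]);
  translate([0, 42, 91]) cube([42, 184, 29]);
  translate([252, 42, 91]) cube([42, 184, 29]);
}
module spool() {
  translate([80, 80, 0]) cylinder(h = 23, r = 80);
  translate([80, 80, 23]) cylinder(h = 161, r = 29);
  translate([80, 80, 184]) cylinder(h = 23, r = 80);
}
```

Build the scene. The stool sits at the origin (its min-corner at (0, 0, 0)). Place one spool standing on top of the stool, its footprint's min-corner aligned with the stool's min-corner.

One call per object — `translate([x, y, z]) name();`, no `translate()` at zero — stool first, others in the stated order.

stool();
translate([0, 0, 408]) spool();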